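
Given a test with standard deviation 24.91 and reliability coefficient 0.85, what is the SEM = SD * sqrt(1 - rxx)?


SEM = SD * sqrt(1 - rxx)
SEM = 24.91 * sqrt(1 - 0.85)
SEM = 24.91 * sqrt(0.15) = 24.91 * 0.387298
SEM = 9.6476

9.6476


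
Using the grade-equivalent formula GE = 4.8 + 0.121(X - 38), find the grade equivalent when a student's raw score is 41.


raw - median = 41 - 38 = 3
slope * diff = 0.121 * 3 = 0.363
GE = 4.8 + 0.363
GE = 5.163

5.163


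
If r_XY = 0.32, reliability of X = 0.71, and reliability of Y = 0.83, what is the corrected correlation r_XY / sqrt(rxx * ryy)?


r_corrected = rxy / sqrt(rxx * ryy)
= 0.32 / sqrt(0.71 * 0.83)
= 0.32 / sqrt(0.5893)
= 0.32 / 0.767659
r_corrected = 0.4169

0.4169


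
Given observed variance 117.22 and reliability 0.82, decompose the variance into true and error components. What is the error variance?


var_true = rxx * var_obs = 0.82 * 117.22 = 96.1204
var_error = var_obs - var_true
var_error = 117.22 - 96.1204
var_error = 21.0996

21.0996


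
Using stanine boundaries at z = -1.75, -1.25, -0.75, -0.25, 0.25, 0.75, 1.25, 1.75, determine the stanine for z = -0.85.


Stanine boundaries: [-1.75, -1.25, -0.75, -0.25, 0.25, 0.75, 1.25, 1.75]
z = -0.85
Check each boundary:
  z >= -1.75 -> could be stanine 2
  z >= -1.25 -> could be stanine 3
  z < -0.75
  z < -0.25
  z < 0.25
  z < 0.75
  z < 1.25
  z < 1.75
Highest qualifying boundary gives stanine = 3

3


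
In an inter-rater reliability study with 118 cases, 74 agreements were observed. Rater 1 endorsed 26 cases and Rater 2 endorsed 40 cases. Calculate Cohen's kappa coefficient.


P_o = 74/118 = 0.627119
P_e = (26*40 + 92*78) / 13924 = 0.59006
kappa = (P_o - P_e) / (1 - P_e)
kappa = (0.627119 - 0.59006) / (1 - 0.59006)
kappa = 0.0904

0.0904


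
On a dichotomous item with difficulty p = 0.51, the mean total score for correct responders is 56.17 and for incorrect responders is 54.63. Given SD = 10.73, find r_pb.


q = 1 - p = 0.49
rpb = ((M1 - M0) / SD) * sqrt(p * q)
rpb = ((56.17 - 54.63) / 10.73) * sqrt(0.51 * 0.49)
rpb = 0.0717

0.0717


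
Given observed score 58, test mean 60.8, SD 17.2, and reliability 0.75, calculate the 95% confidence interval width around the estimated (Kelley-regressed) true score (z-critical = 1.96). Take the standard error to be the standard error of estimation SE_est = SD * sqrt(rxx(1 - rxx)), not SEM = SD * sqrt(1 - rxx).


True score estimate = 0.75*58 + 0.25*60.8 = 58.7
SE_est = SD * sqrt(rxx * (1 - rxx)) = 17.2 * sqrt(0.75 * 0.25) = 17.2 * sqrt(0.1875) = 7.447818
CI = T_est +/- z * SE_est, so width = 2 * z * SE_est = 2 * 1.96 * 7.447818
Width = 29.1954

29.1954


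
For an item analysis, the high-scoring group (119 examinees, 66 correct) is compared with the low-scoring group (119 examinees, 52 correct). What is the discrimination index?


p_upper = 66/119 = 0.5546
p_lower = 52/119 = 0.437
D = 0.5546 - 0.437 = 0.1176

0.1176


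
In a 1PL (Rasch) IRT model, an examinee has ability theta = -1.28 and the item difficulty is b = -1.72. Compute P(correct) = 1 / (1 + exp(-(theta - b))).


theta - b = -1.28 - -1.72 = 0.44
exp(-(theta - b)) = exp(-0.44) = 0.644
P = 1 / (1 + 0.644)
P = 0.6083

0.6083


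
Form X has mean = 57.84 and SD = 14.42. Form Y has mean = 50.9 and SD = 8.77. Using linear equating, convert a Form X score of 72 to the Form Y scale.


slope = SD_Y / SD_X = 8.77 / 14.42 ~ 0.6082
intercept = mean_Y - slope * mean_X = 50.9 - (8.77 / 14.42) * 57.84 ~ 15.7227
Y = slope * X + intercept. To avoid rounding drift from the rounded slope/intercept, evaluate the equivalent form Y = mean_Y + SD_Y * (X - mean_X) / SD_X at full precision:
Y = 50.9 + 8.77 * (72 - 57.84) / 14.42
Y = 50.9 + 8.77 * 14.16 / 14.42
Y = 50.9 + 124.1832 / 14.42
Y = 50.9 + 8.6119
Y = 59.5119

59.5119


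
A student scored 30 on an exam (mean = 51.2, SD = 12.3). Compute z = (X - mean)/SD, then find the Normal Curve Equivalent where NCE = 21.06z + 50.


z = (X - mean) / SD = (30 - 51.2) / 12.3
z = -21.2 / 12.3
z = -1.7236
NCE = NCE = 21.06z + 50
Carry z at full precision (z = -21.2 / 12.3) into the conversion:
NCE = 21.06 * (-21.2 / 12.3) + 50 = -446.472 / 12.3 + 50
NCE = -36.2985 + 50
NCE = 13.7015

13.7015


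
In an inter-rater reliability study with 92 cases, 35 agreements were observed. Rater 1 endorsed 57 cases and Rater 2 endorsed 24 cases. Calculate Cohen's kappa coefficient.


P_o = 35/92 = 0.380435
P_e = (57*24 + 35*68) / 8464 = 0.442817
kappa = (P_o - P_e) / (1 - P_e)
kappa = (0.380435 - 0.442817) / (1 - 0.442817)
kappa = -0.112

-0.112


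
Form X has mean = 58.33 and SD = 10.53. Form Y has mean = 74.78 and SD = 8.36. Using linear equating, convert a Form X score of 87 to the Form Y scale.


slope = SD_Y / SD_X = 8.36 / 10.53 ~ 0.7939
intercept = mean_Y - slope * mean_X = 74.78 - (8.36 / 10.53) * 58.33 ~ 28.4705
Y = slope * X + intercept. To avoid rounding drift from the rounded slope/intercept, evaluate the equivalent form Y = mean_Y + SD_Y * (X - mean_X) / SD_X at full precision:
Y = 74.78 + 8.36 * (87 - 58.33) / 10.53
Y = 74.78 + 8.36 * 28.67 / 10.53
Y = 74.78 + 239.6812 / 10.53
Y = 74.78 + 22.7617
Y = 97.5417

97.5417


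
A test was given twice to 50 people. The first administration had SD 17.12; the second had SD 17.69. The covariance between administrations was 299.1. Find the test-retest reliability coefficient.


r = cov(X,Y) / (SD_X * SD_Y)
r = 299.1 / (17.12 * 17.69)
r = 299.1 / 302.8528
r = 0.9876

0.9876


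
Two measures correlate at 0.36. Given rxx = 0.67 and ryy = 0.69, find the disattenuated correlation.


r_corrected = rxy / sqrt(rxx * ryy)
= 0.36 / sqrt(0.67 * 0.69)
= 0.36 / sqrt(0.4623)
= 0.36 / 0.679926
r_corrected = 0.5295

0.5295


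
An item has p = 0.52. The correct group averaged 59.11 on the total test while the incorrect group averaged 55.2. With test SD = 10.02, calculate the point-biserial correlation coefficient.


q = 1 - p = 0.48
rpb = ((M1 - M0) / SD) * sqrt(p * q)
rpb = ((59.11 - 55.2) / 10.02) * sqrt(0.52 * 0.48)
rpb = 0.195

0.195


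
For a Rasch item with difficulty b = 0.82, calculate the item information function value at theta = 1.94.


P = 1/(1+exp(-(1.94-0.82))) = 0.754
I = P*(1-P) = 0.754 * 0.246
I = 0.1855

0.1855


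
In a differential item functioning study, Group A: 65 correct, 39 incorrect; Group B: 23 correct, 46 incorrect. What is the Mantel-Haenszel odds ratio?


Odds_A = 65/39 = 1.6667
Odds_B = 23/46 = 0.5
OR = Odds_A / Odds_B = 1.6667 / 0.5
Exactly, OR = (65 * 46) / (39 * 23) = 2990 / 897
OR = 3.3333

3.3333


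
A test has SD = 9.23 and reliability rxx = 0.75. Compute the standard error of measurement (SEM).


SEM = SD * sqrt(1 - rxx)
SEM = 9.23 * sqrt(1 - 0.75)
SEM = 9.23 * sqrt(0.25) = 9.23 * 0.5
SEM = 4.615

4.615


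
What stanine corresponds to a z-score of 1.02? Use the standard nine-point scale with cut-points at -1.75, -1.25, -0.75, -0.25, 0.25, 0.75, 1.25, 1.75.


Stanine boundaries: [-1.75, -1.25, -0.75, -0.25, 0.25, 0.75, 1.25, 1.75]
z = 1.02
Check each boundary:
  z >= -1.75 -> could be stanine 2
  z >= -1.25 -> could be stanine 3
  z >= -0.75 -> could be stanine 4
  z >= -0.25 -> could be stanine 5
  z >= 0.25 -> could be stanine 6
  z >= 0.75 -> could be stanine 7
  z < 1.25
  z < 1.75
Highest qualifying boundary gives stanine = 7

7


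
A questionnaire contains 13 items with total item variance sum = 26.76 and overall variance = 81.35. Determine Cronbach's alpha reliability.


alpha = (k/(k-1)) * (1 - sum(si^2)/s_total^2)
= (13/12) * (1 - 26.76/81.35)
alpha = 0.727

0.727


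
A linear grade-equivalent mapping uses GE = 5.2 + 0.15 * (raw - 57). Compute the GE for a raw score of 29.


raw - median = 29 - 57 = -28
slope * diff = 0.15 * -28 = -4.2
GE = 5.2 + -4.2
GE = 1.0

1.0


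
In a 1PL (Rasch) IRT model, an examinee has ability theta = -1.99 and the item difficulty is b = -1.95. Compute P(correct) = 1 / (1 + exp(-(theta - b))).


theta - b = -1.99 - -1.95 = -0.04
exp(-(theta - b)) = exp(0.04) = 1.0408
P = 1 / (1 + 1.0408)
P = 0.49

0.49


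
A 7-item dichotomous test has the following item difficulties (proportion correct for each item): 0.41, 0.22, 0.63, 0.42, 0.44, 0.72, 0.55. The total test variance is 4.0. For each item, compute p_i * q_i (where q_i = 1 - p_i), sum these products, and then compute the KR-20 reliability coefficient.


For each item, compute p_i * q_i:
  Item 1: 0.41 * 0.59 = 0.2419
  Item 2: 0.22 * 0.78 = 0.1716
  Item 3: 0.63 * 0.37 = 0.2331
  Item 4: 0.42 * 0.58 = 0.2436
  Item 5: 0.44 * 0.56 = 0.2464
  Item 6: 0.72 * 0.28 = 0.2016
  Item 7: 0.55 * 0.45 = 0.2475
Sum(p_i * q_i) = 0.2419 + 0.1716 + 0.2331 + 0.2436 + 0.2464 + 0.2016 + 0.2475 = 1.5857
KR-20 = (k/(k-1)) * (1 - Sum(p_i*q_i) / Var_total)
= (7/6) * (1 - 1.5857/4.0)
= 1.1667 * 0.6036
KR-20 = 0.7042

0.7042


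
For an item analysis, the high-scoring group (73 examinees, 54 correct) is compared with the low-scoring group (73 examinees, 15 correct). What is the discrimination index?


p_upper = 54/73 = 0.7397
p_lower = 15/73 = 0.2055
D = 0.7397 - 0.2055 = 0.5342

0.5342


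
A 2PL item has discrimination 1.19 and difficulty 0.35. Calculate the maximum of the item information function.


For 2PL, max info at theta = b = 0.35
I_max = a^2 / 4 = 1.19^2 / 4
= 1.4161 / 4
I_max = 0.354

0.354


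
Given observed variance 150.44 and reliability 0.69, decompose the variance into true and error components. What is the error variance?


var_true = rxx * var_obs = 0.69 * 150.44 = 103.8036
var_error = var_obs - var_true
var_error = 150.44 - 103.8036
var_error = 46.6364

46.6364


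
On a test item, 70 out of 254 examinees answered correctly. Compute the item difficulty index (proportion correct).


Item difficulty p = number correct / total examinees
p = 70 / 254
p = 0.2756

0.2756


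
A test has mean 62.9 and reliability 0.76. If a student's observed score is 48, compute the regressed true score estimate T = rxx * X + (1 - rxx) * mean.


T_est = rxx * X + (1 - rxx) * mean
T_est = 0.76 * 48 + 0.24 * 62.9
T_est = 36.48 + 15.096
T_est = 51.576

51.576


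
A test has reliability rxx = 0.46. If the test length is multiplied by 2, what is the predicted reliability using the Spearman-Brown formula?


r_new = (n * rxx) / (1 + (n-1) * rxx)
r_new = (2 * 0.46) / (1 + 1 * 0.46)
r_new = 0.92 / 1.46
r_new = 0.6301

0.6301


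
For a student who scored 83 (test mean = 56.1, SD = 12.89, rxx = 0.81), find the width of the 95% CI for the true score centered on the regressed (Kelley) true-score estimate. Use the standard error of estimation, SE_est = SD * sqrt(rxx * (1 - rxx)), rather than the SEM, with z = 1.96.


True score estimate = 0.81*83 + 0.19*56.1 = 77.889
SE_est = SD * sqrt(rxx * (1 - rxx)) = 12.89 * sqrt(0.81 * 0.19) = 12.89 * sqrt(0.1539) = 5.056759
CI = T_est +/- z * SE_est, so width = 2 * z * SE_est = 2 * 1.96 * 5.056759
Width = 19.8225

19.8225


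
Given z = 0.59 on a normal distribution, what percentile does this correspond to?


CDF(z) = 0.5 * (1 + erf(z/sqrt(2)))
erf(0.4172) = 0.4448
CDF = 0.7224
Percentile rank = 0.7224 * 100 = 72.24

72.24


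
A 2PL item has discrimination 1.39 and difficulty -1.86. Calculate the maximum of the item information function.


For 2PL, max info at theta = b = -1.86
I_max = a^2 / 4 = 1.39^2 / 4
= 1.9321 / 4
I_max = 0.483

0.483


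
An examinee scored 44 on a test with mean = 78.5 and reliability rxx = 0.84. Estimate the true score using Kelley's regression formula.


T_est = rxx * X + (1 - rxx) * mean
T_est = 0.84 * 44 + 0.16 * 78.5
T_est = 36.96 + 12.56
T_est = 49.52

49.52


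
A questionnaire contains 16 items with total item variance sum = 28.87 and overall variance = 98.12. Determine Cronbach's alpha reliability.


alpha = (k/(k-1)) * (1 - sum(si^2)/s_total^2)
= (16/15) * (1 - 28.87/98.12)
alpha = 0.7528

0.7528


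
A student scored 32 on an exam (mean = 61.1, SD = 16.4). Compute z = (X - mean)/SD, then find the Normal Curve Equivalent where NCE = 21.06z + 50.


z = (X - mean) / SD = (32 - 61.1) / 16.4
z = -29.1 / 16.4
z = -1.7744
NCE = NCE = 21.06z + 50
Carry z at full precision (z = -29.1 / 16.4) into the conversion:
NCE = 21.06 * (-29.1 / 16.4) + 50 = -612.846 / 16.4 + 50
NCE = -37.3687 + 50
NCE = 12.6313

12.6313


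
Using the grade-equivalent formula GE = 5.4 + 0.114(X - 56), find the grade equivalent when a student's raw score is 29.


raw - median = 29 - 56 = -27
slope * diff = 0.114 * -27 = -3.078
GE = 5.4 + -3.078
GE = 2.322

2.322


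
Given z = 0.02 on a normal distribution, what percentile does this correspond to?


CDF(z) = 0.5 * (1 + erf(z/sqrt(2)))
erf(0.0141) = 0.016
CDF = 0.508
Percentile rank = 0.508 * 100 = 50.8

50.8


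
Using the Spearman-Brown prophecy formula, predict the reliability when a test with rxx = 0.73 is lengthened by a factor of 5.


r_new = (n * rxx) / (1 + (n-1) * rxx)
r_new = (5 * 0.73) / (1 + 4 * 0.73)
r_new = 3.65 / 3.92
r_new = 0.9311

0.9311


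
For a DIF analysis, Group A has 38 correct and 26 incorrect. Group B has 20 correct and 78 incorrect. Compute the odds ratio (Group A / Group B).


Odds_A = 38/26 = 1.4615
Odds_B = 20/78 = 0.2564
OR = Odds_A / Odds_B = 1.4615 / 0.2564
Exactly, OR = (38 * 78) / (26 * 20) = 2964 / 520
OR = 5.7

5.7


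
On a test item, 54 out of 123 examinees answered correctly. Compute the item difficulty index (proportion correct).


Item difficulty p = number correct / total examinees
p = 54 / 123
p = 0.439

0.439


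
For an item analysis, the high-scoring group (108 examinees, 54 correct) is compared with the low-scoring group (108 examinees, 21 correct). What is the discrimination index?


p_upper = 54/108 = 0.5
p_lower = 21/108 = 0.1944
D = 0.5 - 0.1944 = 0.3056

0.3056


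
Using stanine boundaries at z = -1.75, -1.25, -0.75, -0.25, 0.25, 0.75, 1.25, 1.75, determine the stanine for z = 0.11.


Stanine boundaries: [-1.75, -1.25, -0.75, -0.25, 0.25, 0.75, 1.25, 1.75]
z = 0.11
Check each boundary:
  z >= -1.75 -> could be stanine 2
  z >= -1.25 -> could be stanine 3
  z >= -0.75 -> could be stanine 4
  z >= -0.25 -> could be stanine 5
  z < 0.25
  z < 0.75
  z < 1.25
  z < 1.75
Highest qualifying boundary gives stanine = 5

5


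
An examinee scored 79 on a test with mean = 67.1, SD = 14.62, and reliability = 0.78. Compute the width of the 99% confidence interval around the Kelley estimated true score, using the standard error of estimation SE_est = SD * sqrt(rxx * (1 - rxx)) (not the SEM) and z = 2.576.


True score estimate = 0.78*79 + 0.22*67.1 = 76.382
SE_est = SD * sqrt(rxx * (1 - rxx)) = 14.62 * sqrt(0.78 * 0.22) = 14.62 * sqrt(0.1716) = 6.056281
CI = T_est +/- z * SE_est, so width = 2 * z * SE_est = 2 * 2.576 * 6.056281
Width = 31.202

31.202


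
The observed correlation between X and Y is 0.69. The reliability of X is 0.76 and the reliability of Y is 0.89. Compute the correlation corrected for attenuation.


r_corrected = rxy / sqrt(rxx * ryy)
= 0.69 / sqrt(0.76 * 0.89)
= 0.69 / sqrt(0.6764)
= 0.69 / 0.822435
r_corrected = 0.839

0.839


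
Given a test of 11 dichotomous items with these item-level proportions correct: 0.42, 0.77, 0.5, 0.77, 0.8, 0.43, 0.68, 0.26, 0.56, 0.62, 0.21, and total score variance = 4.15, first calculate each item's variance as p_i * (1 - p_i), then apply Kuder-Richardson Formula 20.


For each item, compute p_i * q_i:
  Item 1: 0.42 * 0.58 = 0.2436
  Item 2: 0.77 * 0.23 = 0.1771
  Item 3: 0.5 * 0.5 = 0.25
  Item 4: 0.77 * 0.23 = 0.1771
  Item 5: 0.8 * 0.2 = 0.16
  Item 6: 0.43 * 0.57 = 0.2451
  Item 7: 0.68 * 0.32 = 0.2176
  Item 8: 0.26 * 0.74 = 0.1924
  Item 9: 0.56 * 0.44 = 0.2464
  Item 10: 0.62 * 0.38 = 0.2356
  Item 11: 0.21 * 0.79 = 0.1659
Sum(p_i * q_i) = 0.2436 + 0.1771 + 0.25 + 0.1771 + 0.16 + 0.2451 + 0.2176 + 0.1924 + 0.2464 + 0.2356 + 0.1659 = 2.3108
KR-20 = (k/(k-1)) * (1 - Sum(p_i*q_i) / Var_total)
= (11/10) * (1 - 2.3108/4.15)
= 1.1 * 0.4432
KR-20 = 0.4875

0.4875


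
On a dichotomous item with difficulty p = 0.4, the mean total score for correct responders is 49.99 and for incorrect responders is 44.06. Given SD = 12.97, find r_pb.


q = 1 - p = 0.6
rpb = ((M1 - M0) / SD) * sqrt(p * q)
rpb = ((49.99 - 44.06) / 12.97) * sqrt(0.4 * 0.6)
rpb = 0.224

0.224


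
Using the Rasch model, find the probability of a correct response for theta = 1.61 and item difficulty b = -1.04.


theta - b = 1.61 - -1.04 = 2.65
exp(-(theta - b)) = exp(-2.65) = 0.0707
P = 1 / (1 + 0.0707)
P = 0.934

0.934


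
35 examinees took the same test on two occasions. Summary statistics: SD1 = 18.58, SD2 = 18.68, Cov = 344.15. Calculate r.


r = cov(X,Y) / (SD_X * SD_Y)
r = 344.15 / (18.58 * 18.68)
r = 344.15 / 347.0744
r = 0.9916

0.9916


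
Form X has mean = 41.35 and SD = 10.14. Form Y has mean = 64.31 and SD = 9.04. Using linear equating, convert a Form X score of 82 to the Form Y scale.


slope = SD_Y / SD_X = 9.04 / 10.14 ~ 0.8915
intercept = mean_Y - slope * mean_X = 64.31 - (9.04 / 10.14) * 41.35 ~ 27.4457
Y = slope * X + intercept. To avoid rounding drift from the rounded slope/intercept, evaluate the equivalent form Y = mean_Y + SD_Y * (X - mean_X) / SD_X at full precision:
Y = 64.31 + 9.04 * (82 - 41.35) / 10.14
Y = 64.31 + 9.04 * 40.65 / 10.14
Y = 64.31 + 367.476 / 10.14
Y = 64.31 + 36.2402
Y = 100.5502

100.5502


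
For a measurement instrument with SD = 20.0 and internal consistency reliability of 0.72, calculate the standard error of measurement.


SEM = SD * sqrt(1 - rxx)
SEM = 20.0 * sqrt(1 - 0.72)
SEM = 20.0 * sqrt(0.28) = 20.0 * 0.52915
SEM = 10.583

10.583


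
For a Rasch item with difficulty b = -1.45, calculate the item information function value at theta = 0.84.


P = 1/(1+exp(-(0.84--1.45))) = 0.908
I = P*(1-P) = 0.908 * 0.092
I = 0.0835

0.0835


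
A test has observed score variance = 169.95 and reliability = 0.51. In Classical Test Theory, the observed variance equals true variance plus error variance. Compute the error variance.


var_true = rxx * var_obs = 0.51 * 169.95 = 86.6745
var_error = var_obs - var_true
var_error = 169.95 - 86.6745
var_error = 83.2755

83.2755


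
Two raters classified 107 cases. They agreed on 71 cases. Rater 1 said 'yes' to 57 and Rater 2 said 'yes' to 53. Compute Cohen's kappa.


P_o = 71/107 = 0.663551
P_e = (57*53 + 50*54) / 11449 = 0.499694
kappa = (P_o - P_e) / (1 - P_e)
kappa = (0.663551 - 0.499694) / (1 - 0.499694)
kappa = 0.3275

0.3275


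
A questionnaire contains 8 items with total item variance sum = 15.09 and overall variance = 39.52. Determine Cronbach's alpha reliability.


alpha = (k/(k-1)) * (1 - sum(si^2)/s_total^2)
= (8/7) * (1 - 15.09/39.52)
alpha = 0.7065

0.7065


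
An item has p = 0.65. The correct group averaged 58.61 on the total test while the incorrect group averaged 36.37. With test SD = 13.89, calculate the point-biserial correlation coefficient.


q = 1 - p = 0.35
rpb = ((M1 - M0) / SD) * sqrt(p * q)
rpb = ((58.61 - 36.37) / 13.89) * sqrt(0.65 * 0.35)
rpb = 0.7637

0.7637


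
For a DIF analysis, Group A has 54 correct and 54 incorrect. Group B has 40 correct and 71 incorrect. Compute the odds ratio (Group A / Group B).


Odds_A = 54/54 = 1.0
Odds_B = 40/71 = 0.5634
OR = Odds_A / Odds_B = 1.0 / 0.5634
Exactly, OR = (54 * 71) / (54 * 40) = 3834 / 2160
OR = 1.775

1.775


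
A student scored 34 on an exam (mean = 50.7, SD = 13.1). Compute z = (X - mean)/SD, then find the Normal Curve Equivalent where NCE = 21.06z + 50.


z = (X - mean) / SD = (34 - 50.7) / 13.1
z = -16.7 / 13.1
z = -1.2748
NCE = NCE = 21.06z + 50
Carry z at full precision (z = -16.7 / 13.1) into the conversion:
NCE = 21.06 * (-16.7 / 13.1) + 50 = -351.702 / 13.1 + 50
NCE = -26.8475 + 50
NCE = 23.1525

23.1525


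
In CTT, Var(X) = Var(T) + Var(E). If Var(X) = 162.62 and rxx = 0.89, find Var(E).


var_true = rxx * var_obs = 0.89 * 162.62 = 144.7318
var_error = var_obs - var_true
var_error = 162.62 - 144.7318
var_error = 17.8882

17.8882


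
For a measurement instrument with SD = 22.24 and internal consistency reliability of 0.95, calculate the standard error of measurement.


SEM = SD * sqrt(1 - rxx)
SEM = 22.24 * sqrt(1 - 0.95)
SEM = 22.24 * sqrt(0.05) = 22.24 * 0.223607
SEM = 4.973

4.973


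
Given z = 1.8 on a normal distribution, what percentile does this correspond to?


CDF(z) = 0.5 * (1 + erf(z/sqrt(2)))
erf(1.2728) = 0.9281
CDF = 0.9641
Percentile rank = 0.9641 * 100 = 96.41

96.41


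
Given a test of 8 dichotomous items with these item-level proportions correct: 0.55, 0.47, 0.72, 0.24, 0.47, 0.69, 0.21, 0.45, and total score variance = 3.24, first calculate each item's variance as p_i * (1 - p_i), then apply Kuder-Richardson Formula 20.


For each item, compute p_i * q_i:
  Item 1: 0.55 * 0.45 = 0.2475
  Item 2: 0.47 * 0.53 = 0.2491
  Item 3: 0.72 * 0.28 = 0.2016
  Item 4: 0.24 * 0.76 = 0.1824
  Item 5: 0.47 * 0.53 = 0.2491
  Item 6: 0.69 * 0.31 = 0.2139
  Item 7: 0.21 * 0.79 = 0.1659
  Item 8: 0.45 * 0.55 = 0.2475
Sum(p_i * q_i) = 0.2475 + 0.2491 + 0.2016 + 0.1824 + 0.2491 + 0.2139 + 0.1659 + 0.2475 = 1.757
KR-20 = (k/(k-1)) * (1 - Sum(p_i*q_i) / Var_total)
= (8/7) * (1 - 1.757/3.24)
= 1.1429 * 0.4577
KR-20 = 0.5231

0.5231


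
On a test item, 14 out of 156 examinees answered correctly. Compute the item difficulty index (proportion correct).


Item difficulty p = number correct / total examinees
p = 14 / 156
p = 0.0897

0.0897


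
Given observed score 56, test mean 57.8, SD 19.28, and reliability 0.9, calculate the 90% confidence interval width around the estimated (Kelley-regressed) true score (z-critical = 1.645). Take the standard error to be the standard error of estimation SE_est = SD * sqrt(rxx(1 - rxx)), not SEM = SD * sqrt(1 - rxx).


True score estimate = 0.9*56 + 0.1*57.8 = 56.18
SE_est = SD * sqrt(rxx * (1 - rxx)) = 19.28 * sqrt(0.9 * 0.1) = 19.28 * sqrt(0.09) = 5.784
CI = T_est +/- z * SE_est, so width = 2 * z * SE_est = 2 * 1.645 * 5.784
Width = 19.0294

19.0294


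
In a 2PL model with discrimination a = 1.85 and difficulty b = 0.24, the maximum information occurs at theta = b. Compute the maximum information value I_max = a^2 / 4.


For 2PL, max info at theta = b = 0.24
I_max = a^2 / 4 = 1.85^2 / 4
= 3.4225 / 4
I_max = 0.8556

0.8556


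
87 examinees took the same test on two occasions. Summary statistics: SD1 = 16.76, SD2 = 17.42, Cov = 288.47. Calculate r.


r = cov(X,Y) / (SD_X * SD_Y)
r = 288.47 / (16.76 * 17.42)
r = 288.47 / 291.9592
r = 0.988

0.988


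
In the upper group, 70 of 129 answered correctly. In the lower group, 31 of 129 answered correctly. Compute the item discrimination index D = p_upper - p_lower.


p_upper = 70/129 = 0.5426
p_lower = 31/129 = 0.2403
D = 0.5426 - 0.2403 = 0.3023

0.3023


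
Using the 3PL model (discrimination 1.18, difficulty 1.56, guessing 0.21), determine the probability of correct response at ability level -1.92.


logit = 1.18*(-1.92 - 1.56) = -4.1064
P* = 1/(1 + exp(--4.1064)) = 0.0162
P = 0.21 + (1 - 0.21) * 0.0162
P = 0.2228

0.2228


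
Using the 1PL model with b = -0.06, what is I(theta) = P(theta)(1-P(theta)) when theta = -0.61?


P = 1/(1+exp(-(-0.61--0.06))) = 0.3659
I = P*(1-P) = 0.3659 * 0.6341
I = 0.232

0.232


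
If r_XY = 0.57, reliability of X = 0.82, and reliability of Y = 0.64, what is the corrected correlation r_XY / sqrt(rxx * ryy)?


r_corrected = rxy / sqrt(rxx * ryy)
= 0.57 / sqrt(0.82 * 0.64)
= 0.57 / sqrt(0.5248)
= 0.57 / 0.724431
r_corrected = 0.7868

0.7868


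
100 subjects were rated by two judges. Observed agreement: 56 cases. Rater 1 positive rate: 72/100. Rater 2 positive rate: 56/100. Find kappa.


P_o = 56/100 = 0.56
P_e = (72*56 + 28*44) / 10000 = 0.5264
kappa = (P_o - P_e) / (1 - P_e)
kappa = (0.56 - 0.5264) / (1 - 0.5264)
kappa = 0.0709

0.0709


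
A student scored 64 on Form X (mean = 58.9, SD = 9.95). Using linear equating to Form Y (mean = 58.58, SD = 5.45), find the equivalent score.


slope = SD_Y / SD_X = 5.45 / 9.95 ~ 0.5477
intercept = mean_Y - slope * mean_X = 58.58 - (5.45 / 9.95) * 58.9 ~ 26.3182
Y = slope * X + intercept. To avoid rounding drift from the rounded slope/intercept, evaluate the equivalent form Y = mean_Y + SD_Y * (X - mean_X) / SD_X at full precision:
Y = 58.58 + 5.45 * (64 - 58.9) / 9.95
Y = 58.58 + 5.45 * 5.1 / 9.95
Y = 58.58 + 27.795 / 9.95
Y = 58.58 + 2.7935
Y = 61.3735

61.3735


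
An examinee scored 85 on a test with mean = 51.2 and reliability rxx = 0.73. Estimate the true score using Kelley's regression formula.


T_est = rxx * X + (1 - rxx) * mean
T_est = 0.73 * 85 + 0.27 * 51.2
T_est = 62.05 + 13.824
T_est = 75.874

75.874


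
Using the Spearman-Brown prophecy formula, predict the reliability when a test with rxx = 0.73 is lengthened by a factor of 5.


r_new = (n * rxx) / (1 + (n-1) * rxx)
r_new = (5 * 0.73) / (1 + 4 * 0.73)
r_new = 3.65 / 3.92
r_new = 0.9311

0.9311


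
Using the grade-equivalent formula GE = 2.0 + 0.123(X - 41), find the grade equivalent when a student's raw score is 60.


raw - median = 60 - 41 = 19
slope * diff = 0.123 * 19 = 2.337
GE = 2.0 + 2.337
GE = 4.337

4.337


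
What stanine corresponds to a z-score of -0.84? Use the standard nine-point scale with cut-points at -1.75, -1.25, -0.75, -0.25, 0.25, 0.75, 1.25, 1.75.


Stanine boundaries: [-1.75, -1.25, -0.75, -0.25, 0.25, 0.75, 1.25, 1.75]
z = -0.84
Check each boundary:
  z >= -1.75 -> could be stanine 2
  z >= -1.25 -> could be stanine 3
  z < -0.75
  z < -0.25
  z < 0.25
  z < 0.75
  z < 1.25
  z < 1.75
Highest qualifying boundary gives stanine = 3

3


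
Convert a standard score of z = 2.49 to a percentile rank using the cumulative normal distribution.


CDF(z) = 0.5 * (1 + erf(z/sqrt(2)))
erf(1.7607) = 0.9872
CDF = 0.9936
Percentile rank = 0.9936 * 100 = 99.36

99.36


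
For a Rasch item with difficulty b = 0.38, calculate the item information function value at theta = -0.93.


P = 1/(1+exp(-(-0.93-0.38))) = 0.2125
I = P*(1-P) = 0.2125 * 0.7875
I = 0.1673

0.1673


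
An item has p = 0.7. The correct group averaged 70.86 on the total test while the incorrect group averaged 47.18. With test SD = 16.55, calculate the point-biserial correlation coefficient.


q = 1 - p = 0.3
rpb = ((M1 - M0) / SD) * sqrt(p * q)
rpb = ((70.86 - 47.18) / 16.55) * sqrt(0.7 * 0.3)
rpb = 0.6557

0.6557


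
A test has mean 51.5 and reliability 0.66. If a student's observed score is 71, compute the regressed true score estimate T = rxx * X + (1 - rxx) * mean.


T_est = rxx * X + (1 - rxx) * mean
T_est = 0.66 * 71 + 0.34 * 51.5
T_est = 46.86 + 17.51
T_est = 64.37

64.37


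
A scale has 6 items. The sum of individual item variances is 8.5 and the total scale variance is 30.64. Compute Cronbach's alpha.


alpha = (k/(k-1)) * (1 - sum(si^2)/s_total^2)
= (6/5) * (1 - 8.5/30.64)
alpha = 0.8671

0.8671


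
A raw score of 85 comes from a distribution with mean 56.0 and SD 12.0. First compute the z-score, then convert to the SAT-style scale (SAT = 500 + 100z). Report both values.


z = (X - mean) / SD = (85 - 56.0) / 12.0
z = 29.0 / 12.0
z = 2.4167
SAT-scale = SAT = 500 + 100z
Carry z at full precision (z = 29.0 / 12.0) into the conversion:
SAT-scale = 500 + 100 * (29.0 / 12.0) = 500 + 2900 / 12.0
SAT-scale = 500 + 241.6667
SAT-scale = 741.6667

741.6667


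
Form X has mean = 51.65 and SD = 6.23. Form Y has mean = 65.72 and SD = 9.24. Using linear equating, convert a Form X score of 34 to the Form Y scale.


slope = SD_Y / SD_X = 9.24 / 6.23 ~ 1.4831
intercept = mean_Y - slope * mean_X = 65.72 - (9.24 / 6.23) * 51.65 ~ -10.8845
Y = slope * X + intercept. To avoid rounding drift from the rounded slope/intercept, evaluate the equivalent form Y = mean_Y + SD_Y * (X - mean_X) / SD_X at full precision:
Y = 65.72 + 9.24 * (34 - 51.65) / 6.23
Y = 65.72 - 9.24 * 17.65 / 6.23
Y = 65.72 - 163.086 / 6.23
Y = 65.72 - 26.1775
Y = 39.5425

39.5425


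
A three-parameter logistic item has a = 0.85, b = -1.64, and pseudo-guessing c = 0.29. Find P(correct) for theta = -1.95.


logit = 0.85*(-1.95 - -1.64) = -0.2635
P* = 1/(1 + exp(--0.2635)) = 0.4345
P = 0.29 + (1 - 0.29) * 0.4345
P = 0.5985

0.5985


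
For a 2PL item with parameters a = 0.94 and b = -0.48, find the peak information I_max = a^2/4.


For 2PL, max info at theta = b = -0.48
I_max = a^2 / 4 = 0.94^2 / 4
= 0.8836 / 4
I_max = 0.2209

0.2209


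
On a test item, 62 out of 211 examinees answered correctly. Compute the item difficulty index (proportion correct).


Item difficulty p = number correct / total examinees
p = 62 / 211
p = 0.2938

0.2938


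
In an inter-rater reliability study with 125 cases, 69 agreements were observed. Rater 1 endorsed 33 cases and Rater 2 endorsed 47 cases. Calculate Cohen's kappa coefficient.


P_o = 69/125 = 0.552
P_e = (33*47 + 92*78) / 15625 = 0.558528
kappa = (P_o - P_e) / (1 - P_e)
kappa = (0.552 - 0.558528) / (1 - 0.558528)
kappa = -0.0148

-0.0148


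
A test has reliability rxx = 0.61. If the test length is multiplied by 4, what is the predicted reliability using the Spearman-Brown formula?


r_new = (n * rxx) / (1 + (n-1) * rxx)
r_new = (4 * 0.61) / (1 + 3 * 0.61)
r_new = 2.44 / 2.83
r_new = 0.8622

0.8622


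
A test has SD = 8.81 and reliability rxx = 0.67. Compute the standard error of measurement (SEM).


SEM = SD * sqrt(1 - rxx)
SEM = 8.81 * sqrt(1 - 0.67)
SEM = 8.81 * sqrt(0.33) = 8.81 * 0.574456
SEM = 5.061

5.061


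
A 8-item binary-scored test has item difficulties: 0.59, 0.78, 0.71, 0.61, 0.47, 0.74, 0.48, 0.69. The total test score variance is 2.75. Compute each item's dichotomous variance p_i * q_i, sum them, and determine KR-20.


For each item, compute p_i * q_i:
  Item 1: 0.59 * 0.41 = 0.2419
  Item 2: 0.78 * 0.22 = 0.1716
  Item 3: 0.71 * 0.29 = 0.2059
  Item 4: 0.61 * 0.39 = 0.2379
  Item 5: 0.47 * 0.53 = 0.2491
  Item 6: 0.74 * 0.26 = 0.1924
  Item 7: 0.48 * 0.52 = 0.2496
  Item 8: 0.69 * 0.31 = 0.2139
Sum(p_i * q_i) = 0.2419 + 0.1716 + 0.2059 + 0.2379 + 0.2491 + 0.1924 + 0.2496 + 0.2139 = 1.7623
KR-20 = (k/(k-1)) * (1 - Sum(p_i*q_i) / Var_total)
= (8/7) * (1 - 1.7623/2.75)
= 1.1429 * 0.3592
KR-20 = 0.4105

0.4105


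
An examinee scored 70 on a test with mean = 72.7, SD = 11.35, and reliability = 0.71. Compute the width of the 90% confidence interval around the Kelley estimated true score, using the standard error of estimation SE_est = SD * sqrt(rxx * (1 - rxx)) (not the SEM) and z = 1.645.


True score estimate = 0.71*70 + 0.29*72.7 = 70.783
SE_est = SD * sqrt(rxx * (1 - rxx)) = 11.35 * sqrt(0.71 * 0.29) = 11.35 * sqrt(0.2059) = 5.150199
CI = T_est +/- z * SE_est, so width = 2 * z * SE_est = 2 * 1.645 * 5.150199
Width = 16.9442

16.9442


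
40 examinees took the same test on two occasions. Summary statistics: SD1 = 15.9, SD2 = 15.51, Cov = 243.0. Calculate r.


r = cov(X,Y) / (SD_X * SD_Y)
r = 243.0 / (15.9 * 15.51)
r = 243.0 / 246.609
r = 0.9854

0.9854


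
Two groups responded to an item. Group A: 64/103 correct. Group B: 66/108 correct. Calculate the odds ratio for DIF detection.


Odds_A = 64/39 = 1.641
Odds_B = 66/42 = 1.5714
OR = Odds_A / Odds_B = 1.641 / 1.5714
Exactly, OR = (64 * 42) / (39 * 66) = 2688 / 2574
OR = 1.0443

1.0443


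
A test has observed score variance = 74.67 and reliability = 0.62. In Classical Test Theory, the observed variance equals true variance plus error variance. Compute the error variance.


var_true = rxx * var_obs = 0.62 * 74.67 = 46.2954
var_error = var_obs - var_true
var_error = 74.67 - 46.2954
var_error = 28.3746

28.3746


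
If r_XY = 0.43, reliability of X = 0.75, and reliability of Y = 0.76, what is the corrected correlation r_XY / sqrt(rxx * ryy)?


r_corrected = rxy / sqrt(rxx * ryy)
= 0.43 / sqrt(0.75 * 0.76)
= 0.43 / sqrt(0.57)
= 0.43 / 0.754983
r_corrected = 0.5695

0.5695


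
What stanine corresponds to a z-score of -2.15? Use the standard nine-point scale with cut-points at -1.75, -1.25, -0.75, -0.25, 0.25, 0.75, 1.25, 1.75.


Stanine boundaries: [-1.75, -1.25, -0.75, -0.25, 0.25, 0.75, 1.25, 1.75]
z = -2.15
Check each boundary:
  z < -1.75
  z < -1.25
  z < -0.75
  z < -0.25
  z < 0.25
  z < 0.75
  z < 1.25
  z < 1.75
Highest qualifying boundary gives stanine = 1

1


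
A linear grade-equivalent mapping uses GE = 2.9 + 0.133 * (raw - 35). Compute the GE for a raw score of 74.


raw - median = 74 - 35 = 39
slope * diff = 0.133 * 39 = 5.187
GE = 2.9 + 5.187
GE = 8.087

8.087


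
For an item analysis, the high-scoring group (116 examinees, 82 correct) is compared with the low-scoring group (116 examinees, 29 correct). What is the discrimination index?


p_upper = 82/116 = 0.7069
p_lower = 29/116 = 0.25
D = 0.7069 - 0.25 = 0.4569

0.4569


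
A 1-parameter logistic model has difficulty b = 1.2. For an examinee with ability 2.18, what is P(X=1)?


theta - b = 2.18 - 1.2 = 0.98
exp(-(theta - b)) = exp(-0.98) = 0.3753
P = 1 / (1 + 0.3753)
P = 0.7271

0.7271


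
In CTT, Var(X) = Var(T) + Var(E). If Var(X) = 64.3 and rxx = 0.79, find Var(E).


var_true = rxx * var_obs = 0.79 * 64.3 = 50.797
var_error = var_obs - var_true
var_error = 64.3 - 50.797
var_error = 13.503

13.503


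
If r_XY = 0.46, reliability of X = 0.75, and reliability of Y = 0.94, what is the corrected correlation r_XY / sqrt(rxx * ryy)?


r_corrected = rxy / sqrt(rxx * ryy)
= 0.46 / sqrt(0.75 * 0.94)
= 0.46 / sqrt(0.705)
= 0.46 / 0.839643
r_corrected = 0.5479

0.5479


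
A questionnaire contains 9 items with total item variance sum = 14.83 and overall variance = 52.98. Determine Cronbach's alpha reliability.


alpha = (k/(k-1)) * (1 - sum(si^2)/s_total^2)
= (9/8) * (1 - 14.83/52.98)
alpha = 0.8101

0.8101


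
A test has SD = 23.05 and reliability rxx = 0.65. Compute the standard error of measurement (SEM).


SEM = SD * sqrt(1 - rxx)
SEM = 23.05 * sqrt(1 - 0.65)
SEM = 23.05 * sqrt(0.35) = 23.05 * 0.591608
SEM = 13.6366

13.6366


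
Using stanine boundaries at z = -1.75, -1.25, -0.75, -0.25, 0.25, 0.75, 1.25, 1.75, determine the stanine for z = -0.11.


Stanine boundaries: [-1.75, -1.25, -0.75, -0.25, 0.25, 0.75, 1.25, 1.75]
z = -0.11
Check each boundary:
  z >= -1.75 -> could be stanine 2
  z >= -1.25 -> could be stanine 3
  z >= -0.75 -> could be stanine 4
  z >= -0.25 -> could be stanine 5
  z < 0.25
  z < 0.75
  z < 1.25
  z < 1.75
Highest qualifying boundary gives stanine = 5

5


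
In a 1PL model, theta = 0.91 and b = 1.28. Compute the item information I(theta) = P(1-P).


P = 1/(1+exp(-(0.91-1.28))) = 0.4085
I = P*(1-P) = 0.4085 * 0.5915
I = 0.2416

0.2416


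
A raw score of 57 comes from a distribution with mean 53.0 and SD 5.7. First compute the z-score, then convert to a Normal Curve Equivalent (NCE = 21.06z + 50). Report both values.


z = (X - mean) / SD = (57 - 53.0) / 5.7
z = 4.0 / 5.7
z = 0.7018
NCE = NCE = 21.06z + 50
Carry z at full precision (z = 4.0 / 5.7) into the conversion:
NCE = 21.06 * (4.0 / 5.7) + 50 = 84.24 / 5.7 + 50
NCE = 14.7789 + 50
NCE = 64.7789

64.7789


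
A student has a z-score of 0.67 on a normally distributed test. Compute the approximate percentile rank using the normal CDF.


CDF(z) = 0.5 * (1 + erf(z/sqrt(2)))
erf(0.4738) = 0.4971
CDF = 0.7486
Percentile rank = 0.7486 * 100 = 74.86

74.86


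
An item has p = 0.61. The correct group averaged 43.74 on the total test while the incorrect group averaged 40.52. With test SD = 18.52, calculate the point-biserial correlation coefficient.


q = 1 - p = 0.39
rpb = ((M1 - M0) / SD) * sqrt(p * q)
rpb = ((43.74 - 40.52) / 18.52) * sqrt(0.61 * 0.39)
rpb = 0.0848

0.0848


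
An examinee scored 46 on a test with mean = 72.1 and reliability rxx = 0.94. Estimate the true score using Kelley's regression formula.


T_est = rxx * X + (1 - rxx) * mean
T_est = 0.94 * 46 + 0.06 * 72.1
T_est = 43.24 + 4.326
T_est = 47.566

47.566


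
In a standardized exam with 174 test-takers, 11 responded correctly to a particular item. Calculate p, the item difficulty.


Item difficulty p = number correct / total examinees
p = 11 / 174
p = 0.0632

0.0632


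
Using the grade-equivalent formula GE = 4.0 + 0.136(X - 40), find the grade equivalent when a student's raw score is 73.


raw - median = 73 - 40 = 33
slope * diff = 0.136 * 33 = 4.488
GE = 4.0 + 4.488
GE = 8.488

8.488


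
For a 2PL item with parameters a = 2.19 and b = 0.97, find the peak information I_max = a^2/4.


For 2PL, max info at theta = b = 0.97
I_max = a^2 / 4 = 2.19^2 / 4
= 4.7961 / 4
I_max = 1.199

1.199


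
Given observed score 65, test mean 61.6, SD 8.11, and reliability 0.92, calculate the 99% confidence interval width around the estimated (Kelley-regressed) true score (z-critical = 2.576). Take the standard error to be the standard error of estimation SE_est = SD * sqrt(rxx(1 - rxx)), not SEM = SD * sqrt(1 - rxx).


True score estimate = 0.92*65 + 0.08*61.6 = 64.728
SE_est = SD * sqrt(rxx * (1 - rxx)) = 8.11 * sqrt(0.92 * 0.08) = 8.11 * sqrt(0.0736) = 2.200188
CI = T_est +/- z * SE_est, so width = 2 * z * SE_est = 2 * 2.576 * 2.200188
Width = 11.3354

11.3354


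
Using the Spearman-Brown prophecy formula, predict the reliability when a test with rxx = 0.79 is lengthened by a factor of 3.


r_new = (n * rxx) / (1 + (n-1) * rxx)
r_new = (3 * 0.79) / (1 + 2 * 0.79)
r_new = 2.37 / 2.58
r_new = 0.9186

0.9186


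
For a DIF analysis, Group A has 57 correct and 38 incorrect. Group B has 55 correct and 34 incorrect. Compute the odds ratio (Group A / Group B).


Odds_A = 57/38 = 1.5
Odds_B = 55/34 = 1.6176
OR = Odds_A / Odds_B = 1.5 / 1.6176
Exactly, OR = (57 * 34) / (38 * 55) = 1938 / 2090
OR = 0.9273

0.9273


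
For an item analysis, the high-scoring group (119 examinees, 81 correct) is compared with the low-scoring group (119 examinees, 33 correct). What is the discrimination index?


p_upper = 81/119 = 0.6807
p_lower = 33/119 = 0.2773
D = 0.6807 - 0.2773 = 0.4034

0.4034


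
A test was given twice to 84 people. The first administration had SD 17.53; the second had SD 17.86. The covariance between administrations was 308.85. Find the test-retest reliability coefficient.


r = cov(X,Y) / (SD_X * SD_Y)
r = 308.85 / (17.53 * 17.86)
r = 308.85 / 313.0858
r = 0.9865

0.9865


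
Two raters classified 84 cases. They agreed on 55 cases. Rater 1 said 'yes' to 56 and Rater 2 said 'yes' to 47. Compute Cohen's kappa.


P_o = 55/84 = 0.654762
P_e = (56*47 + 28*37) / 7056 = 0.519841
kappa = (P_o - P_e) / (1 - P_e)
kappa = (0.654762 - 0.519841) / (1 - 0.519841)
kappa = 0.281

0.281


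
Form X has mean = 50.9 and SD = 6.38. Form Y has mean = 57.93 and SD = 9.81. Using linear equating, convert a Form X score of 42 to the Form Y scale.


slope = SD_Y / SD_X = 9.81 / 6.38 ~ 1.5376
intercept = mean_Y - slope * mean_X = 57.93 - (9.81 / 6.38) * 50.9 ~ -20.3347
Y = slope * X + intercept. To avoid rounding drift from the rounded slope/intercept, evaluate the equivalent form Y = mean_Y + SD_Y * (X - mean_X) / SD_X at full precision:
Y = 57.93 + 9.81 * (42 - 50.9) / 6.38
Y = 57.93 - 9.81 * 8.9 / 6.38
Y = 57.93 - 87.309 / 6.38
Y = 57.93 - 13.6848
Y = 44.2452

44.2452


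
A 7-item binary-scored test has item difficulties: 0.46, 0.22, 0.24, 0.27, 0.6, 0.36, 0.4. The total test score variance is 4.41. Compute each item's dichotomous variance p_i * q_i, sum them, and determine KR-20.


For each item, compute p_i * q_i:
  Item 1: 0.46 * 0.54 = 0.2484
  Item 2: 0.22 * 0.78 = 0.1716
  Item 3: 0.24 * 0.76 = 0.1824
  Item 4: 0.27 * 0.73 = 0.1971
  Item 5: 0.6 * 0.4 = 0.24
  Item 6: 0.36 * 0.64 = 0.2304
  Item 7: 0.4 * 0.6 = 0.24
Sum(p_i * q_i) = 0.2484 + 0.1716 + 0.1824 + 0.1971 + 0.24 + 0.2304 + 0.24 = 1.5099
KR-20 = (k/(k-1)) * (1 - Sum(p_i*q_i) / Var_total)
= (7/6) * (1 - 1.5099/4.41)
= 1.1667 * 0.6576
KR-20 = 0.7672

0.7672


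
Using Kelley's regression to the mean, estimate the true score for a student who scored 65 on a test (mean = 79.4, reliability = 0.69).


T_est = rxx * X + (1 - rxx) * mean
T_est = 0.69 * 65 + 0.31 * 79.4
T_est = 44.85 + 24.614
T_est = 69.464

69.464
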